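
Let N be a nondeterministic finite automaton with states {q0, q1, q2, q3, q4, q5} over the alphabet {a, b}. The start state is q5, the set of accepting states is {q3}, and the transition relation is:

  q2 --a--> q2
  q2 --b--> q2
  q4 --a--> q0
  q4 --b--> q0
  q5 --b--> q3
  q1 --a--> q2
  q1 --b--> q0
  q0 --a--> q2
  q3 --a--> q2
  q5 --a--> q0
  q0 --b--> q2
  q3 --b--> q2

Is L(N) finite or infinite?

finite

The useful states (reachable from q5 and able to reach an accepting state) are {q3, q5}.
Restricted to these states the transition graph has no cycle, so every accepting path has bounded length and L is finite.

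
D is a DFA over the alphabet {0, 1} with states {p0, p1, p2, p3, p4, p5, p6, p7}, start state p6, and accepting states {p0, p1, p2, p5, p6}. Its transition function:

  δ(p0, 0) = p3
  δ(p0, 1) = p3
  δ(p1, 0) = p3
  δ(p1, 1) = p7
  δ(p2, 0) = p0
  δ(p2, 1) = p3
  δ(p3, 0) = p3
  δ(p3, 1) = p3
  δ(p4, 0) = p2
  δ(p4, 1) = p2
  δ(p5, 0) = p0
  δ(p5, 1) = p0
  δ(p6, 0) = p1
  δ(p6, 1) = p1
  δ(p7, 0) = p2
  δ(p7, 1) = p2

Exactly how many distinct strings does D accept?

The useful subgraph on states {p0, p1, p2, p6, p7} is acyclic, so L(D) is finite; the longest accepting path visits 5 useful states, giving maximum string length 4.
Counting accepting paths from p6 by length: 1 of length 0, 2 of length 1, 4 of length 3, 4 of length 4. Total 11.

11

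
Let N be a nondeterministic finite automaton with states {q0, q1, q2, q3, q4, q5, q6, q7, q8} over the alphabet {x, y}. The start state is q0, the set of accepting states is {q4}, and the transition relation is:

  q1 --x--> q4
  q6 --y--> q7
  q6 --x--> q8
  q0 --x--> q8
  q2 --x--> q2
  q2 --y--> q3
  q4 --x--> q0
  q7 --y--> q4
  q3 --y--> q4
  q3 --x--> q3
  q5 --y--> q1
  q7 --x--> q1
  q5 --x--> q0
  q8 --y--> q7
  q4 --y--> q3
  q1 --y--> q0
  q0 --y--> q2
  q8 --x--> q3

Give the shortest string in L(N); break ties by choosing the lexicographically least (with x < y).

A breadth-first search from q0 reaches an accepting state first via the path q0 → q8 → q3 → q4 on input xxy.
No string of length < 3 is accepted (BFS exhausts all shorter strings without reaching an accepting state), and xxy is the lexicographically least accepting string of length 3.

xxy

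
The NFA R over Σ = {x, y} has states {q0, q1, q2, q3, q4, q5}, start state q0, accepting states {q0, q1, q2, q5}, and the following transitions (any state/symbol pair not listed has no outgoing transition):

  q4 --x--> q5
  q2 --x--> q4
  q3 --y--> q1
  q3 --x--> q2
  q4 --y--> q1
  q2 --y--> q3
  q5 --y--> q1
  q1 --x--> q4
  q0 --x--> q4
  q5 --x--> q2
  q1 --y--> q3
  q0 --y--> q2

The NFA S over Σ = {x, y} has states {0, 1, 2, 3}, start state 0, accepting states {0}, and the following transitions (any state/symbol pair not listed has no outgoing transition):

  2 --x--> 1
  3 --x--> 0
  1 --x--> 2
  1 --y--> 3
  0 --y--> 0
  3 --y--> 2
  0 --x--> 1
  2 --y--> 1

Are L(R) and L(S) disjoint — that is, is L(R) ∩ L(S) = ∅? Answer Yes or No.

The empty string ε is accepted by both R and S.
Hence L(R) ∩ L(S) ≠ ∅.

No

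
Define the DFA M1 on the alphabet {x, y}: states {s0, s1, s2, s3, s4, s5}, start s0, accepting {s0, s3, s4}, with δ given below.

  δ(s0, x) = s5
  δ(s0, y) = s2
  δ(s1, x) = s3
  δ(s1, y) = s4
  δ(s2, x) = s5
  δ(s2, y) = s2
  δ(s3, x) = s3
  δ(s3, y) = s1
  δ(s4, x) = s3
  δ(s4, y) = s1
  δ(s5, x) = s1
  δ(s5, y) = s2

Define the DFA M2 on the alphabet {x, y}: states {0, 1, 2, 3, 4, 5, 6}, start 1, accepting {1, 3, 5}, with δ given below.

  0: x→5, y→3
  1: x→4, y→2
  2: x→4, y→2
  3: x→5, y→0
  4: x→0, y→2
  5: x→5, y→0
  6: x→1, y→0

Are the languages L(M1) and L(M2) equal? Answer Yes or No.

Yes

Exploring the product automaton M1 × M2 from the start pair (s0, 1), following both machines on each input symbol, reaches 6 state pairs: (s0, 1), (s5, 4), (s2, 2), (s1, 0), (s3, 5), (s4, 3).
M1 accepts in {s0, s3, s4} and M2 accepts in {1, 3, 5}. In every reachable pair the two components are either both accepting — (s0, 1), (s3, 5), (s4, 3) — or both non-accepting, so no string is accepted by exactly one of the machines: L(M1) \ L(M2) and L(M2) \ L(M1) are both empty.
Hence every string is accepted by M1 iff it is accepted by M2, and the two languages coincide.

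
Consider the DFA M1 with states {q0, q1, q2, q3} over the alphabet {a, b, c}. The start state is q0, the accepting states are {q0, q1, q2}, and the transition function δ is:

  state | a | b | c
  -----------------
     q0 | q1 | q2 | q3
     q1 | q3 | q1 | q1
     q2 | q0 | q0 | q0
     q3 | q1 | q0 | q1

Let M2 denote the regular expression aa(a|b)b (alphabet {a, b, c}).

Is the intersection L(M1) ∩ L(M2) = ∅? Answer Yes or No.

The string aaab is accepted by both M1 and M2.
Hence L(M1) ∩ L(M2) ≠ ∅.

No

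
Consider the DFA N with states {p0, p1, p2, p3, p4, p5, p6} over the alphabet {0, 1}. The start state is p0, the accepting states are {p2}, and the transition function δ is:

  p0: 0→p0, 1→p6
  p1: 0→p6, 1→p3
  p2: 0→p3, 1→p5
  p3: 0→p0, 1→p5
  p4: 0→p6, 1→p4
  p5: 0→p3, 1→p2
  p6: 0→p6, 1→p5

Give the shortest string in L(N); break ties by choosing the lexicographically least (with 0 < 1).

111

A breadth-first search from p0 reaches an accepting state first via the path p0 → p6 → p5 → p2 on input 111.
No string of length < 3 is accepted (BFS exhausts all shorter strings without reaching an accepting state), and 111 is the lexicographically least accepting string of length 3.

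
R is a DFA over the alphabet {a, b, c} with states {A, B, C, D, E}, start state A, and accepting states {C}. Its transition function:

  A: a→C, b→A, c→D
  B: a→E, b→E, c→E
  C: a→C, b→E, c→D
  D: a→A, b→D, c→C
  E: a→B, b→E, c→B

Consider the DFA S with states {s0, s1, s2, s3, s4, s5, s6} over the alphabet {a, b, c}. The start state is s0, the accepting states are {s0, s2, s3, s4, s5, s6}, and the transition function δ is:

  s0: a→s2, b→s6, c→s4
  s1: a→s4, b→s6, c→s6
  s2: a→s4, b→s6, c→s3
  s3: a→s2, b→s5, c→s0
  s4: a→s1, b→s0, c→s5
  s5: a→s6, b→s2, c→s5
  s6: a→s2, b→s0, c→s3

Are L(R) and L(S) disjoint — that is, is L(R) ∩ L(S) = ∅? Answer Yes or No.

No

The string a is accepted by both R and S.
Hence L(R) ∩ L(S) ≠ ∅.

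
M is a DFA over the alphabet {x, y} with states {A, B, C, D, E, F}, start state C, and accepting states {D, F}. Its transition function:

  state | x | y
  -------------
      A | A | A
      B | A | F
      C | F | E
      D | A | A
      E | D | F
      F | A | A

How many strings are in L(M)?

3

The useful subgraph on states {C, D, E, F} is acyclic, so L(M) is finite; the longest accepting path visits 3 useful states, giving maximum string length 2.
Counting accepting paths from C by length: 1 of length 1, 2 of length 2. Total 3.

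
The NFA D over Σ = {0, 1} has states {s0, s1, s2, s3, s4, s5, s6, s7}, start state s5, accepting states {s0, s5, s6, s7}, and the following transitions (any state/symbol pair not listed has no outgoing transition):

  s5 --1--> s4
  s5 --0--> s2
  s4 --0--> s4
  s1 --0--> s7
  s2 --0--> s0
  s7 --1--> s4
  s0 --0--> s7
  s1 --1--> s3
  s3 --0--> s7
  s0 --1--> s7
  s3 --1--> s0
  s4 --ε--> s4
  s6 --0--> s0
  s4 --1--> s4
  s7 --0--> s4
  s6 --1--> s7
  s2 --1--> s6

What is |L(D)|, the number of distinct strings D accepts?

The useful subgraph on states {s0, s2, s5, s6, s7} is acyclic, so L(D) is finite; the longest accepting path visits 5 useful states, giving maximum string length 4.
Counting accepting paths from s5 by length: 1 of length 0, 2 of length 2, 4 of length 3, 2 of length 4. Total 9.

9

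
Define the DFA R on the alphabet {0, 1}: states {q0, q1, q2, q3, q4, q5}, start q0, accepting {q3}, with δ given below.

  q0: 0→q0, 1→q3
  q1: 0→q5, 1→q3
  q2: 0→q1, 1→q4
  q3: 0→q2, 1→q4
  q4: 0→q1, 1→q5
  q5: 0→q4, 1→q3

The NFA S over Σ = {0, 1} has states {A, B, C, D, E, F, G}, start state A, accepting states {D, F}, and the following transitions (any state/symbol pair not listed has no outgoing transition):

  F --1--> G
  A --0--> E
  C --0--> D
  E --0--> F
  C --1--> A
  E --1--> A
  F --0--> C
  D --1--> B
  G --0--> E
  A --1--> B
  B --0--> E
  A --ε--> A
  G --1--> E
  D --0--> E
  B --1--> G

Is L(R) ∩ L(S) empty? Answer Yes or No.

Exploring the product automaton R × S from the start pair (q0, A), following both machines on each input symbol, reaches 29 state pairs: (q0, A), (q0, E), (q3, B), (q0, F), (q3, A), (q2, E), (q4, G), (q0, C), (q3, G), (q4, B), (q1, F), (q4, A), (q1, E), (q5, E), (q0, D), (q4, E), (q5, G), (q5, C), (q5, B), (q5, F), (q4, F), (q5, A), (q3, E), (q4, D), (q4, C), (q1, C), (q2, F), (q1, D), (q5, D).
R accepts in {q3} and S accepts in {D, F}; no reachable pair has both components accepting, so no string drives both machines to acceptance simultaneously and L(R) ∩ L(S) = ∅.
So no string is accepted by both, and the intersection is empty.

Yes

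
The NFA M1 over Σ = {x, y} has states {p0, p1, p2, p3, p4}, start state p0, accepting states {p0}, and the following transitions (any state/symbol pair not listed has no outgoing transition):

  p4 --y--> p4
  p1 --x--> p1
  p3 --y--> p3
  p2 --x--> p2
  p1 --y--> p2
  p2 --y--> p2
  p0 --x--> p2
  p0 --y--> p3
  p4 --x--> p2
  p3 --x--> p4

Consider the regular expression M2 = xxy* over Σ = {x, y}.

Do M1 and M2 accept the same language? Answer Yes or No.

No

The empty string ε is accepted by M1 but rejected by M2.
So L(M1) ≠ L(M2).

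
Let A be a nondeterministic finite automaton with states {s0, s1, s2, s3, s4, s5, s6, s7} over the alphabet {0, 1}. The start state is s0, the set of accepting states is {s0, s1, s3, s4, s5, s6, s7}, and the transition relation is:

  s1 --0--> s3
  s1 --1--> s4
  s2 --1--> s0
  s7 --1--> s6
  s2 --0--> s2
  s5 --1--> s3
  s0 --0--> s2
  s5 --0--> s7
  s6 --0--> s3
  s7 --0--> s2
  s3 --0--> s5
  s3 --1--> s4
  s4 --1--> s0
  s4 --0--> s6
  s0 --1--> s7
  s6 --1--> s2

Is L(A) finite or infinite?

infinite

State s0 is reachable from the start and can reach an accepting state, and it lies on the cycle s0 → s2 → s0.
Traversing that cycle any number of times yields accepted strings of unbounded length, so the language is infinite.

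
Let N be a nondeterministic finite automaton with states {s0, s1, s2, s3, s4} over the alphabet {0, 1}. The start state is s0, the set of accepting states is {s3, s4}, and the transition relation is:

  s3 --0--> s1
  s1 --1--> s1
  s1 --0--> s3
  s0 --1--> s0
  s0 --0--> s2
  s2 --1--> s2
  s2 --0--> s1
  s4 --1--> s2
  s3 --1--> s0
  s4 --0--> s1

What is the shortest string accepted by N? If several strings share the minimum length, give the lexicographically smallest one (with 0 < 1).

A breadth-first search from s0 reaches an accepting state first via the path s0 → s2 → s1 → s3 on input 000.
No string of length < 3 is accepted (BFS exhausts all shorter strings without reaching an accepting state), and 000 is the lexicographically least accepting string of length 3.

000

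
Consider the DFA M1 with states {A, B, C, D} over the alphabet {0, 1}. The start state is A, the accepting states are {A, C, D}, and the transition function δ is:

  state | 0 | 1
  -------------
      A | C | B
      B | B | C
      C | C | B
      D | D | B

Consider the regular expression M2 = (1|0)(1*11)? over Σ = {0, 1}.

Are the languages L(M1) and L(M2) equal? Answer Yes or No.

The empty string ε is accepted by M1 but rejected by M2.
So L(M1) ≠ L(M2).

No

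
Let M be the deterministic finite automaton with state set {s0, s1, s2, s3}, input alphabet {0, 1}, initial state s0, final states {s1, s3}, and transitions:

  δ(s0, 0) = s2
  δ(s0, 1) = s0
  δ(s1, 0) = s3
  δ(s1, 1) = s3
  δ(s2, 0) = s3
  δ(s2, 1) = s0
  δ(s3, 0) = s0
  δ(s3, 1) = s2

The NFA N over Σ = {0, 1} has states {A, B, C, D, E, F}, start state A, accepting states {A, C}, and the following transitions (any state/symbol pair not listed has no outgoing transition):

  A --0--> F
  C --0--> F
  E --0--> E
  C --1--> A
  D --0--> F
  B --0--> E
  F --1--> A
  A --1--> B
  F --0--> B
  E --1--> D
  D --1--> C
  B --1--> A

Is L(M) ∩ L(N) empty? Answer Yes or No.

Yes

Exploring the product automaton M × N from the start pair (s0, A), following both machines on each input symbol, reaches 12 state pairs: (s0, A), (s2, F), (s0, B), (s3, B), (s2, E), (s0, E), (s2, A), (s3, E), (s0, D), (s3, F), (s2, D), (s0, C).
M accepts in {s1, s3} and N accepts in {A, C}; no reachable pair has both components accepting, so no string drives both machines to acceptance simultaneously and L(M) ∩ L(N) = ∅.
So no string is accepted by both, and the intersection is empty.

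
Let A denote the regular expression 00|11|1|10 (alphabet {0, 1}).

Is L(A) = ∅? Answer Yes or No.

The string 1 matches the expression, so it belongs to L(A).
Since L(A) contains at least one string, it is not empty.

No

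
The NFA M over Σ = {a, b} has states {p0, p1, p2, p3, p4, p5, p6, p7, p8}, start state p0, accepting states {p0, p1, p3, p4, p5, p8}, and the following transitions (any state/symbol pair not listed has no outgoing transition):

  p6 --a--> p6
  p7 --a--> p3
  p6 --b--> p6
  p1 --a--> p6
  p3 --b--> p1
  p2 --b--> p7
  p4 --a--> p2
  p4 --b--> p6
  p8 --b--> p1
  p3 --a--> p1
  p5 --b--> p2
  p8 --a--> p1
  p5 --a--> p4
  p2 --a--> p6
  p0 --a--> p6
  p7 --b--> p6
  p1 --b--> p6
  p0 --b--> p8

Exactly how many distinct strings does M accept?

The useful subgraph on states {p0, p1, p8} is acyclic, so L(M) is finite; the longest accepting path visits 3 useful states, giving maximum string length 2.
Counting accepting paths from p0 by length: 1 of length 0, 1 of length 1, 2 of length 2. Total 4.

4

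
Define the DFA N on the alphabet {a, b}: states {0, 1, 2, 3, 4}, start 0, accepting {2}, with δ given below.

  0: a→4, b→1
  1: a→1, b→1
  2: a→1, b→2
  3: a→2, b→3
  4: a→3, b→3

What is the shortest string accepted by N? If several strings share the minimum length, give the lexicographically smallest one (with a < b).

A breadth-first search from 0 reaches an accepting state first via the path 0 → 4 → 3 → 2 on input aaa.
No string of length < 3 is accepted (BFS exhausts all shorter strings without reaching an accepting state), and aaa is the lexicographically least accepting string of length 3.

aaa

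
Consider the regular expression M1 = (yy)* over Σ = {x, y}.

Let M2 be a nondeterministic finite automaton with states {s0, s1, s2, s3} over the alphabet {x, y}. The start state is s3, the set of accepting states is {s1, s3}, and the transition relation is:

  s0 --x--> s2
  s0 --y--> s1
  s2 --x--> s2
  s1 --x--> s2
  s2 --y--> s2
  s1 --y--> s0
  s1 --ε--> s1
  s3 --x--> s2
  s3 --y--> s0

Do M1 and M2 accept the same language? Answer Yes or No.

Yes

Converting the expression M1 to a DFA (subset construction, then merging equivalent states) gives the minimal DFA with states {r0, r1, r2}, start state r0, accepting states {r0} and transitions r0: x→r1, y→r2; r1: x→r1, y→r1; r2: x→r1, y→r0.
Exploring the product automaton M1 × M2 from the start pair (r0, s3), following both machines on each input symbol, reaches 4 state pairs: (r0, s3), (r1, s2), (r2, s0), (r0, s1).
M1 accepts in {r0} and M2 accepts in {s1, s3}. In every reachable pair the two components are either both accepting — (r0, s3), (r0, s1) — or both non-accepting, so no string is accepted by exactly one of the machines: L(M1) \ L(M2) and L(M2) \ L(M1) are both empty.
Hence every string is accepted by M1 iff it is accepted by M2, and the two languages coincide.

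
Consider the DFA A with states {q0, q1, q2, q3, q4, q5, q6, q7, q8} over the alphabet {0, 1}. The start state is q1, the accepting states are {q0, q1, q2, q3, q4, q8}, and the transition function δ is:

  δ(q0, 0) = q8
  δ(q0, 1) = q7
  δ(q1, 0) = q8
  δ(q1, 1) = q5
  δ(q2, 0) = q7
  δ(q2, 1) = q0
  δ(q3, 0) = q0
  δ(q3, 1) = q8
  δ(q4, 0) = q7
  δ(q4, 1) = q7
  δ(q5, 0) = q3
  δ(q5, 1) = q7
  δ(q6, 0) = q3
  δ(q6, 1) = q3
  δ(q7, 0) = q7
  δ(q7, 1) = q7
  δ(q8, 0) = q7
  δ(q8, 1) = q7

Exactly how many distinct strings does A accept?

6

The useful subgraph on states {q0, q1, q3, q5, q8} is acyclic, so L(A) is finite; the longest accepting path visits 5 useful states, giving maximum string length 4.
Counting accepting paths from q1 by length: 1 of length 0, 1 of length 1, 1 of length 2, 2 of length 3, 1 of length 4. Total 6.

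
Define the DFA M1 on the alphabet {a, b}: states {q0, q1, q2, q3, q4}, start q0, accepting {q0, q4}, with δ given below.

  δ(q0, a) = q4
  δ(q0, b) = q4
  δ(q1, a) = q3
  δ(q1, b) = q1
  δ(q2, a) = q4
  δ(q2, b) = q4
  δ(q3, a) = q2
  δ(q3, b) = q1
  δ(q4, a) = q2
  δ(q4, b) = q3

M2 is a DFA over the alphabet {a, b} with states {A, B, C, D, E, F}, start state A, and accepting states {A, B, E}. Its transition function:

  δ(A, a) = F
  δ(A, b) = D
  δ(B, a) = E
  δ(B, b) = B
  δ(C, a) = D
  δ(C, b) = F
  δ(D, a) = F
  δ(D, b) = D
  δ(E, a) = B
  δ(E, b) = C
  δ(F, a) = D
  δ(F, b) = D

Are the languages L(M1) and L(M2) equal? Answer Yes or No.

The string a is accepted by M1 but rejected by M2.
So L(M1) ≠ L(M2).

No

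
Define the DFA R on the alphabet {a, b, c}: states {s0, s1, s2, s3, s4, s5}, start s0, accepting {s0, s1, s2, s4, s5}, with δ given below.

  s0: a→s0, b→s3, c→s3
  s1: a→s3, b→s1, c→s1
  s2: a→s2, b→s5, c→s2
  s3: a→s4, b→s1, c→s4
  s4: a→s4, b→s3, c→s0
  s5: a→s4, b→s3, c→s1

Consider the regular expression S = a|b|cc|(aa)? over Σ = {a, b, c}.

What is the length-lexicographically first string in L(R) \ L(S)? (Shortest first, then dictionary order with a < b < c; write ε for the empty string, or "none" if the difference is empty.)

The string ba is accepted by R but not by S.
No shorter string lies in the difference, and ba is the lexicographically first length-2 string in L(R) \ L(S).

ba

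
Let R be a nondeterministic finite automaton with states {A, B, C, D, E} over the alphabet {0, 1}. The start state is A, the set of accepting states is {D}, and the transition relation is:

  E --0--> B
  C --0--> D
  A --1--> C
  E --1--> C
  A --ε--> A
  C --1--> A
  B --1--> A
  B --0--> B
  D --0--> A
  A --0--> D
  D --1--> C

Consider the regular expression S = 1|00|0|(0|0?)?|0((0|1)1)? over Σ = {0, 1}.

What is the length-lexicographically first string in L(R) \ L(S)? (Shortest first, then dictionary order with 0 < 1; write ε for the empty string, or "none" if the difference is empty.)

The string 10 is accepted by R but not by S.
No shorter string lies in the difference, and 10 is the lexicographically first length-2 string in L(R) \ L(S).

10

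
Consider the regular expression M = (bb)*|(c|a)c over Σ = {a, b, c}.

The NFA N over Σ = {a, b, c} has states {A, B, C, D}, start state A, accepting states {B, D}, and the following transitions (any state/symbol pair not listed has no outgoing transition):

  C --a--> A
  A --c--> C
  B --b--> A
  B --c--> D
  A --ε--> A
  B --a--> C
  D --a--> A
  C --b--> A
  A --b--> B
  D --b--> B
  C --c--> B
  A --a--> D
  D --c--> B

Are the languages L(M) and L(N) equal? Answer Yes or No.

No

The empty string ε is accepted by M but rejected by N.
So L(M) ≠ L(N).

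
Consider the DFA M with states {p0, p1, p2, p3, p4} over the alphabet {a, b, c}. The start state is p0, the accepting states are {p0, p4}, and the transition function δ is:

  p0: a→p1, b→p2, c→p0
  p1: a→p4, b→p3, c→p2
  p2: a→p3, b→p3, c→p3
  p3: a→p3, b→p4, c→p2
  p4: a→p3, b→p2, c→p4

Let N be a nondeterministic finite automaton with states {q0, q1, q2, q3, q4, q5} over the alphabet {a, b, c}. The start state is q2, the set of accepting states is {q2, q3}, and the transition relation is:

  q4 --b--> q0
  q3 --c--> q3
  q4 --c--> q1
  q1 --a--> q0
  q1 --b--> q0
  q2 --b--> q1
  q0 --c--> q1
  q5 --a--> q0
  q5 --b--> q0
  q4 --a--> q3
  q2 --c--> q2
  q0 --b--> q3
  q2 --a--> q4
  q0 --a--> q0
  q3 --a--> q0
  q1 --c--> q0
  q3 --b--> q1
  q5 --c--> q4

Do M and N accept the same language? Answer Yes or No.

Yes

Exploring the product automaton M × N from the start pair (p0, q2), following both machines on each input symbol, reaches 5 state pairs: (p0, q2), (p1, q4), (p2, q1), (p4, q3), (p3, q0).
M accepts in {p0, p4} and N accepts in {q2, q3}. In every reachable pair the two components are either both accepting — (p0, q2), (p4, q3) — or both non-accepting, so no string is accepted by exactly one of the machines: L(M) \ L(N) and L(N) \ L(M) are both empty.
Hence every string is accepted by M iff it is accepted by N, and the two languages coincide.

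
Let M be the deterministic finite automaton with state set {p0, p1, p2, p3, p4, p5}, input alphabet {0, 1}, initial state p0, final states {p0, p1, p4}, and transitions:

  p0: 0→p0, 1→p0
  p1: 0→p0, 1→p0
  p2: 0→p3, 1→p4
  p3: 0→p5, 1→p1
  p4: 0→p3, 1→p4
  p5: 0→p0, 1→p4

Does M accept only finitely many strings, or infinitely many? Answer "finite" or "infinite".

State p0 is reachable from the start and can reach an accepting state, and it lies on the cycle p0 → p0.
Traversing that cycle any number of times yields accepted strings of unbounded length, so the language is infinite.

infinite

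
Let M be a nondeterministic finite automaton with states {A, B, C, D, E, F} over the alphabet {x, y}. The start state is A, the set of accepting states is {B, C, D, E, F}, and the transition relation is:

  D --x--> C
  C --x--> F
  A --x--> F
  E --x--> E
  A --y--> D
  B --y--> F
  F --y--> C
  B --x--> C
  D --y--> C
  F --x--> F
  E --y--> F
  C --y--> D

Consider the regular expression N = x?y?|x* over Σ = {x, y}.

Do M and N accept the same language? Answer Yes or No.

No

The string yx is accepted by M but rejected by N.
So L(M) ≠ L(N).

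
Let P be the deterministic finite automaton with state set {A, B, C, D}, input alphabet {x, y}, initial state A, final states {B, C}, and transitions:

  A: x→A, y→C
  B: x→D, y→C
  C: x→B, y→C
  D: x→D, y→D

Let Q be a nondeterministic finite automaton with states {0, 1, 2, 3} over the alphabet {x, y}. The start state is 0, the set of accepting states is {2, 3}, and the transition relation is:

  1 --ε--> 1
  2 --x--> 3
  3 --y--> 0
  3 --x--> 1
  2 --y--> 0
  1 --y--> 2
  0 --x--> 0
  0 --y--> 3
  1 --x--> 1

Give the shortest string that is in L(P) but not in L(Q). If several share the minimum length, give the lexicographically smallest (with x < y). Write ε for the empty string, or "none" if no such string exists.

The string yx is accepted by P but not by Q.
No shorter string lies in the difference, and yx is the lexicographically first length-2 string in L(P) \ L(Q).

yx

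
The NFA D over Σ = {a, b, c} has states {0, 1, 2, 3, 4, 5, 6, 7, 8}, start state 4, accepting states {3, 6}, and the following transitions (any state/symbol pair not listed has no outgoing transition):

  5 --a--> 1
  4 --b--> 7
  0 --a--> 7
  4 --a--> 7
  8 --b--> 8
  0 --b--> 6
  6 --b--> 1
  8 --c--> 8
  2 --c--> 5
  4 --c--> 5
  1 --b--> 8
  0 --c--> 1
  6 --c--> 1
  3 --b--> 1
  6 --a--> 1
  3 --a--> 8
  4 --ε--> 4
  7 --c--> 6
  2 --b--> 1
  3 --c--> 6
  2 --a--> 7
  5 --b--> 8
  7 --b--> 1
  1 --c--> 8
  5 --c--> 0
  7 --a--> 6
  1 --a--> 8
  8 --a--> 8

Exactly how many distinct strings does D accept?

The useful subgraph on states {0, 4, 5, 6, 7} is acyclic, so L(D) is finite; the longest accepting path visits 5 useful states, giving maximum string length 4.
Counting accepting paths from 4 by length: 4 of length 2, 1 of length 3, 2 of length 4. Total 7.

7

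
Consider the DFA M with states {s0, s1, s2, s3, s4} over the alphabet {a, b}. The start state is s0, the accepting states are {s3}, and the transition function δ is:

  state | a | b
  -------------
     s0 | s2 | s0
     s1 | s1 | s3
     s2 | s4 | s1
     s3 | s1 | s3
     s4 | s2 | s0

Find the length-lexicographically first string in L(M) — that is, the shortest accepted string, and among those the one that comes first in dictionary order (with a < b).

A breadth-first search from s0 reaches an accepting state first via the path s0 → s2 → s1 → s3 on input abb.
No string of length < 3 is accepted (BFS exhausts all shorter strings without reaching an accepting state), and abb is the lexicographically least accepting string of length 3.

abb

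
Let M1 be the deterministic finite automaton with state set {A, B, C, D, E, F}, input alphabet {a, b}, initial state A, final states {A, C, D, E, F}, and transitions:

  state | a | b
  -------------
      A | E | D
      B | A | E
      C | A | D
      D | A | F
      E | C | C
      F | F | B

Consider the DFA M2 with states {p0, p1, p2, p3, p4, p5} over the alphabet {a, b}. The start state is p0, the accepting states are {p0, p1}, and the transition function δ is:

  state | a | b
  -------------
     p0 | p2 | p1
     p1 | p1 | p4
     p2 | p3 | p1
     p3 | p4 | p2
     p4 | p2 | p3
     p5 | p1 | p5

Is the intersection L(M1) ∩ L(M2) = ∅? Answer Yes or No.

No

The empty string ε is accepted by both M1 and M2.
Hence L(M1) ∩ L(M2) ≠ ∅.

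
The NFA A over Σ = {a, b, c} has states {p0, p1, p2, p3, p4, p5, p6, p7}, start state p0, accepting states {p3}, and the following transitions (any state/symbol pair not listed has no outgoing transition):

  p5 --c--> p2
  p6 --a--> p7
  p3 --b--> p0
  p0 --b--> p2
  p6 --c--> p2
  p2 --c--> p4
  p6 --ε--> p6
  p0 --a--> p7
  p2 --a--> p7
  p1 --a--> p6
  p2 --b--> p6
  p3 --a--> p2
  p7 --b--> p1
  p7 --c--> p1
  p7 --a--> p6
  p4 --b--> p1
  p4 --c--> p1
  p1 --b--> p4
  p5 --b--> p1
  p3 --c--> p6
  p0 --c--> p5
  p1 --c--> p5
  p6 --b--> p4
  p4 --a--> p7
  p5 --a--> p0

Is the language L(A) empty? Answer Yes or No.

Yes

The states reachable from the start state are {p0, p1, p2, p4, p5, p6, p7}.
None of the accepting states {p3} is reachable, so no string is accepted and L(A) = ∅.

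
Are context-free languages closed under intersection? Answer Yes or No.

No

{aⁿbⁿcᵐ : m,n≥0} and {aᵐbⁿcⁿ : m,n≥0} are both context-free, but their intersection {aⁿbⁿcⁿ : n≥0} is not (pumping lemma).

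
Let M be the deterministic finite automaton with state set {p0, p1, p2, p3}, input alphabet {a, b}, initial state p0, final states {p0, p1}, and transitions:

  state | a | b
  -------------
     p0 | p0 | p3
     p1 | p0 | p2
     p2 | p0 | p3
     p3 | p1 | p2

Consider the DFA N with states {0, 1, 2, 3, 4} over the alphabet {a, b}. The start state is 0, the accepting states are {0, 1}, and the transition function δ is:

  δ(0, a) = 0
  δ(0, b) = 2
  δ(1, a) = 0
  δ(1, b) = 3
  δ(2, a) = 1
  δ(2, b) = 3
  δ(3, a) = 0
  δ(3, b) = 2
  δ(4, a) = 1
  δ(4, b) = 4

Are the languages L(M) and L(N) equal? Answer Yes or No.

Yes

Exploring the product automaton M × N from the start pair (p0, 0), following both machines on each input symbol, reaches 4 state pairs: (p0, 0), (p3, 2), (p1, 1), (p2, 3).
M accepts in {p0, p1} and N accepts in {0, 1}. In every reachable pair the two components are either both accepting — (p0, 0), (p1, 1) — or both non-accepting, so no string is accepted by exactly one of the machines: L(M) \ L(N) and L(N) \ L(M) are both empty.
Hence every string is accepted by M iff it is accepted by N, and the two languages coincide.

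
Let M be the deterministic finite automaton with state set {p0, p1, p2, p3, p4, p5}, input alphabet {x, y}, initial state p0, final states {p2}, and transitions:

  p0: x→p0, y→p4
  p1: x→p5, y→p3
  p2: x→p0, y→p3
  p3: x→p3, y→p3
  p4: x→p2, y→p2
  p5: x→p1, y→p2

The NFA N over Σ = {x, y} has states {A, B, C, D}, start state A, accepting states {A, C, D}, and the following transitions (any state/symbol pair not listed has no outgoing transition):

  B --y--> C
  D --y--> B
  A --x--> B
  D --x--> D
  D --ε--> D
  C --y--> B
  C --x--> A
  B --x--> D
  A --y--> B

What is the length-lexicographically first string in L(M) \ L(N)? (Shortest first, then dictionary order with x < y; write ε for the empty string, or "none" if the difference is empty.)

The string xyy is accepted by M but not by N.
No shorter string lies in the difference, and xyy is the lexicographically first length-3 string in L(M) \ L(N).

xyy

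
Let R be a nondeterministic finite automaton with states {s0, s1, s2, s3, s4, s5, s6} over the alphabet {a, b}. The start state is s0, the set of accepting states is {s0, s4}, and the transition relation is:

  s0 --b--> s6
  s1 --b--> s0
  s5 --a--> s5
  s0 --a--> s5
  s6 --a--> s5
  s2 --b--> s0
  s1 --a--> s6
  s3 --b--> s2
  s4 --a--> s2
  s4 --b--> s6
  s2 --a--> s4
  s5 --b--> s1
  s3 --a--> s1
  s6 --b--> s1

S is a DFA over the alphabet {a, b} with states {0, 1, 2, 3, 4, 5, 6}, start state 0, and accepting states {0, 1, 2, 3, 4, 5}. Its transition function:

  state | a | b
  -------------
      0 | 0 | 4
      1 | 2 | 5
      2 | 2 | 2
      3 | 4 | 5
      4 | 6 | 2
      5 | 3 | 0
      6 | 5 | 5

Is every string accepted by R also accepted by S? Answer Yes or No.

Exploring the product automaton R × S from the start pair (s0, 0), following both machines on each input symbol, reaches 18 state pairs: (s0, 0), (s5, 0), (s6, 4), (s1, 4), (s5, 6), (s1, 2), (s6, 6), (s0, 2), (s5, 5), (s1, 5), (s6, 2), (s5, 2), (s5, 3), (s1, 0), (s6, 3), (s5, 4), (s6, 0), (s0, 4).
R accepts in {s0, s4} and S accepts in {0, 1, 2, 3, 4, 5}. The reachable pairs whose R-component is accepting are (s0, 0), (s0, 2), (s0, 4); in each of them the S-component is accepting too, so the product for L(R) \ L(S) (R-component accepting, S-component rejecting) has no reachable accepting pair and the difference is empty.
Hence every string in L(R) is also in L(S).

Yes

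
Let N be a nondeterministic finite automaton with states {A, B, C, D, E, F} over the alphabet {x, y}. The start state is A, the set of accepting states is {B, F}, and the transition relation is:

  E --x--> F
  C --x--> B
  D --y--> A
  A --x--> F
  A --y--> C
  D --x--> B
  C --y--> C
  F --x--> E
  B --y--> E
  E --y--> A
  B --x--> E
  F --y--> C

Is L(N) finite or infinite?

State A is reachable from the start and can reach an accepting state, and it lies on the cycle A → C → B → E → A.
Traversing that cycle any number of times yields accepted strings of unbounded length, so the language is infinite.

infinite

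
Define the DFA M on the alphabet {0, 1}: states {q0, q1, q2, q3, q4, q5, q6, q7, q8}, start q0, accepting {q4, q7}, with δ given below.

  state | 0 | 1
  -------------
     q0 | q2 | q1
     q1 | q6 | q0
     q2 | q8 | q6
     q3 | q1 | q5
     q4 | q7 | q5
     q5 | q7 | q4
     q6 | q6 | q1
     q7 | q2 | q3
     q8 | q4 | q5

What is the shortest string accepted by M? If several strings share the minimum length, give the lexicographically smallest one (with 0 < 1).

A breadth-first search from q0 reaches an accepting state first via the path q0 → q2 → q8 → q4 on input 000.
No string of length < 3 is accepted (BFS exhausts all shorter strings without reaching an accepting state), and 000 is the lexicographically least accepting string of length 3.

000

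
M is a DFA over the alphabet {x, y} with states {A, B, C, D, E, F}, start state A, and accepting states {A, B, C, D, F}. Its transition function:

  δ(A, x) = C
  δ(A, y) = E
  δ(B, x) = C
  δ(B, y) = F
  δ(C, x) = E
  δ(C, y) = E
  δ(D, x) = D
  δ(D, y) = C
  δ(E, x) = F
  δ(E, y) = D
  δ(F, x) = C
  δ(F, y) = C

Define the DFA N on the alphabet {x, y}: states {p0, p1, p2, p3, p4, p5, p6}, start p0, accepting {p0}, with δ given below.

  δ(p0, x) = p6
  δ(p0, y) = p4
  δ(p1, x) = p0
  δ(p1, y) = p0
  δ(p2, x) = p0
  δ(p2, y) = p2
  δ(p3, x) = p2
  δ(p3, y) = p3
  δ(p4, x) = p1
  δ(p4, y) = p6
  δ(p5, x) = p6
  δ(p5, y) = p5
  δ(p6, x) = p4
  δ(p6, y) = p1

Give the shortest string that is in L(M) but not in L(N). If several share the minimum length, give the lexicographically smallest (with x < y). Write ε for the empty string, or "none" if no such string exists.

x

The string x is accepted by M but not by N.
No shorter string lies in the difference, and x is the lexicographically first length-1 string in L(M) \ L(N).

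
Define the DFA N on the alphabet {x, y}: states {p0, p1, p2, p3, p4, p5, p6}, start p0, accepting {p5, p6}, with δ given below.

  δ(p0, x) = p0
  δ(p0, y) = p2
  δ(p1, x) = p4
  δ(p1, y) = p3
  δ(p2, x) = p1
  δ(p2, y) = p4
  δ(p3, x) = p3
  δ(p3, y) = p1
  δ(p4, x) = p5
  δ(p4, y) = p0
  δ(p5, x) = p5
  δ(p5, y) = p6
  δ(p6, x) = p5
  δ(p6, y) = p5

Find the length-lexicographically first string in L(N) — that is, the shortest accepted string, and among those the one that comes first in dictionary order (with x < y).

A breadth-first search from p0 reaches an accepting state first via the path p0 → p2 → p4 → p5 on input yyx.
No string of length < 3 is accepted (BFS exhausts all shorter strings without reaching an accepting state), and yyx is the lexicographically least accepting string of length 3.

yyx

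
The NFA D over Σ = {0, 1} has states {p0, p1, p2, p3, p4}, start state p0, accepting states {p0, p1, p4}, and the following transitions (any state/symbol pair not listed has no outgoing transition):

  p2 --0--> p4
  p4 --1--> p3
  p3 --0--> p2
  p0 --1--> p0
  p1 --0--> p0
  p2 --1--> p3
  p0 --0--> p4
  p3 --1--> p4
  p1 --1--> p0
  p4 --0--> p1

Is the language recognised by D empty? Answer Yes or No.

The empty string ε is accepted: the run p0 ends in the accepting state p0.
Since at least one string is accepted, L(D) is not empty.

No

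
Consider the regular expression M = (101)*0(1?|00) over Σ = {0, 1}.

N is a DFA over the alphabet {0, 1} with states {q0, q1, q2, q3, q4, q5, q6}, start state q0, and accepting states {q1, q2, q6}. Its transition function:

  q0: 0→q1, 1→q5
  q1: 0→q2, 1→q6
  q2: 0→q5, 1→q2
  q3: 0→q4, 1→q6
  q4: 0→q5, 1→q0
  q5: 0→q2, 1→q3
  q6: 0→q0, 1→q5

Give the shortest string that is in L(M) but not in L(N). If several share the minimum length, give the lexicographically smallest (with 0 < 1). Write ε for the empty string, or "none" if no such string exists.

000

The string 000 is accepted by M but not by N.
No shorter string lies in the difference, and 000 is the lexicographically first length-3 string in L(M) \ L(N).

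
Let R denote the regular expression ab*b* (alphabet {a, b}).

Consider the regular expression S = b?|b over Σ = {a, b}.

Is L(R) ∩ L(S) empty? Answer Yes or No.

Yes

Converting the expression R to a DFA (subset construction, then merging equivalent states) gives the minimal DFA with states {r0, r1, r2}, start state r0, accepting states {r1} and transitions r0: a→r1, b→r2; r1: a→r2, b→r1; r2: a→r2, b→r2.
Converting the expression S to a DFA (subset construction, then merging equivalent states) gives the minimal DFA with states {s0, s1, s2}, start state s0, accepting states {s0, s2} and transitions s0: a→s1, b→s2; s1: a→s1, b→s1; s2: a→s1, b→s1.
Exploring the product automaton R × S from the start pair (r0, s0), following both machines on each input symbol, reaches 4 state pairs: (r0, s0), (r1, s1), (r2, s2), (r2, s1).
R accepts in {r1} and S accepts in {s0, s2}; no reachable pair has both components accepting, so no string drives both machines to acceptance simultaneously and L(R) ∩ L(S) = ∅.
So no string is accepted by both, and the intersection is empty.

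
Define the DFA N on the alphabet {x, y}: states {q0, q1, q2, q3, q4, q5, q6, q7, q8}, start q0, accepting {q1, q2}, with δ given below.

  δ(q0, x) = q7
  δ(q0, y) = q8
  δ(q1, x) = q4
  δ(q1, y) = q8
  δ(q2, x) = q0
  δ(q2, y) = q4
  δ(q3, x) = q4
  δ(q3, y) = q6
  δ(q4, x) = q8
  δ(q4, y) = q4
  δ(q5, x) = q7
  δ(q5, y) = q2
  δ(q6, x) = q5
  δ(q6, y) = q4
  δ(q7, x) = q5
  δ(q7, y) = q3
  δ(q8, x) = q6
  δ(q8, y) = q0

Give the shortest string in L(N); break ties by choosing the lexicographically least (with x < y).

xxy

A breadth-first search from q0 reaches an accepting state first via the path q0 → q7 → q5 → q2 on input xxy.
No string of length < 3 is accepted (BFS exhausts all shorter strings without reaching an accepting state), and xxy is the lexicographically least accepting string of length 3.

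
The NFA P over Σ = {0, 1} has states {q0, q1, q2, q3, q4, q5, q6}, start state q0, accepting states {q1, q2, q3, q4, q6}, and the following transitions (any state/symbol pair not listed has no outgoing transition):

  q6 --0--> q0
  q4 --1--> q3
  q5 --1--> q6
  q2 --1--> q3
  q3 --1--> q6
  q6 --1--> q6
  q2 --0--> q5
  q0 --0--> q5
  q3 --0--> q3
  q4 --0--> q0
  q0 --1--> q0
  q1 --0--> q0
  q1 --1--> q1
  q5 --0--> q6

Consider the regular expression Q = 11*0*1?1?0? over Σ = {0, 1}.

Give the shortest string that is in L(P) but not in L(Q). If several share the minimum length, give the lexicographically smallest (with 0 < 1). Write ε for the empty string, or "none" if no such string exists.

The string 00 is accepted by P but not by Q.
No shorter string lies in the difference, and 00 is the lexicographically first length-2 string in L(P) \ L(Q).

00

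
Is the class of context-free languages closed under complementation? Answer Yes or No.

CFLs are closed under union, so if they were also closed under complement they would be closed under intersection by De Morgan (L₁ ∩ L₂ is the complement of the union of the complements). But {aⁿbⁿcᵐ} ∩ {aᵐbⁿcⁿ} = {aⁿbⁿcⁿ} is not context-free although both operands are.

No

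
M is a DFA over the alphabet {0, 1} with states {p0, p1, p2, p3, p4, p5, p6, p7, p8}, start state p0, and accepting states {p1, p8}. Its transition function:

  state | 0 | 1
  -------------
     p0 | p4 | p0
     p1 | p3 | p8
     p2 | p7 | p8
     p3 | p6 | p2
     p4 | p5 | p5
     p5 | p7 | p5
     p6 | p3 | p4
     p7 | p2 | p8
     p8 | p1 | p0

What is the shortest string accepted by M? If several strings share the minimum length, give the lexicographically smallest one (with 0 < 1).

0001

A breadth-first search from p0 reaches an accepting state first via the path p0 → p4 → p5 → p7 → p8 on input 0001.
No string of length < 4 is accepted (BFS exhausts all shorter strings without reaching an accepting state), and 0001 is the lexicographically least accepting string of length 4.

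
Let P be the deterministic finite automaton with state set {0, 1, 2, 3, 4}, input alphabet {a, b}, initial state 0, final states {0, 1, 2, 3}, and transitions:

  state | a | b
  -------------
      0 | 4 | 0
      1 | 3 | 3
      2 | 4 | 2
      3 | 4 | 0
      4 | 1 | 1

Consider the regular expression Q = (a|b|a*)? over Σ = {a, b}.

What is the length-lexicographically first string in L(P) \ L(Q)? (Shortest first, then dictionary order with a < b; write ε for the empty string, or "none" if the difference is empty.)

The string ab is accepted by P but not by Q.
No shorter string lies in the difference, and ab is the lexicographically first length-2 string in L(P) \ L(Q).

ab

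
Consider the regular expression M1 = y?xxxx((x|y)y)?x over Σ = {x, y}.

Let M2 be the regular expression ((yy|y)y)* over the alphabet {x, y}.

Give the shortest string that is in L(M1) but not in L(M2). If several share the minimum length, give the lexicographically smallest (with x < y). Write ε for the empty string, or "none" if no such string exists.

xxxxx

The string xxxxx is accepted by M1 but not by M2.
No shorter string lies in the difference, and xxxxx is the lexicographically first length-5 string in L(M1) \ L(M2).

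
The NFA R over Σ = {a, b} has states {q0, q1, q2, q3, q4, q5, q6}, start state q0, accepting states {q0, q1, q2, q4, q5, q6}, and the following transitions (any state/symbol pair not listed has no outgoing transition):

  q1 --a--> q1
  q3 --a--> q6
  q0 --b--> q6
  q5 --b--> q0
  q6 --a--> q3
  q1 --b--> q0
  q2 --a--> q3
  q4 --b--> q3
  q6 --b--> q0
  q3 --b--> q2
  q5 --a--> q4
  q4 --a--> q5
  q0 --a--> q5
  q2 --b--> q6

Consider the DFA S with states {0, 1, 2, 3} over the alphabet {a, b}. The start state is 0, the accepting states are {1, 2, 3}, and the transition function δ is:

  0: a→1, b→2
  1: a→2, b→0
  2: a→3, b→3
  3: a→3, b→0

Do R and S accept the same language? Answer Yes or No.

The empty string ε is accepted by R but rejected by S.
So L(R) ≠ L(S).

No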